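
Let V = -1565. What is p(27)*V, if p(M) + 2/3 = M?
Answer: -123635/3 ≈ -41212.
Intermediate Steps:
p(M) = -⅔ + M
p(27)*V = (-⅔ + 27)*(-1565) = (79/3)*(-1565) = -123635/3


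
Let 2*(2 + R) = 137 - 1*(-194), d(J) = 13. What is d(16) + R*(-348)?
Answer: -56885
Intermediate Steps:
R = 327/2 (R = -2 + (137 - 1*(-194))/2 = -2 + (137 + 194)/2 = -2 + (½)*331 = -2 + 331/2 = 327/2 ≈ 163.50)
d(16) + R*(-348) = 13 + (327/2)*(-348) = 13 - 56898 = -56885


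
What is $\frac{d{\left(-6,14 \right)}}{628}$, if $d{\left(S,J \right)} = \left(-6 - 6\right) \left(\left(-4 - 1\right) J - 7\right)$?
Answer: $\frac{231}{157} \approx 1.4713$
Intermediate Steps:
$d{\left(S,J \right)} = 84 + 60 J$ ($d{\left(S,J \right)} = - 12 \left(- 5 J - 7\right) = - 12 \left(-7 - 5 J\right) = 84 + 60 J$)
$\frac{d{\left(-6,14 \right)}}{628} = \frac{84 + 60 \cdot 14}{628} = \left(84 + 840\right) \frac{1}{628} = 924 \cdot \frac{1}{628} = \frac{231}{157}$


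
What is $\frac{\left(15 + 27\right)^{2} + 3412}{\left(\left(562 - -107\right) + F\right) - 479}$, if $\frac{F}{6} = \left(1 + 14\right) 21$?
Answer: $\frac{647}{260} \approx 2.4885$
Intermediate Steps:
$F = 1890$ ($F = 6 \left(1 + 14\right) 21 = 6 \cdot 15 \cdot 21 = 6 \cdot 315 = 1890$)
$\frac{\left(15 + 27\right)^{2} + 3412}{\left(\left(562 - -107\right) + F\right) - 479} = \frac{\left(15 + 27\right)^{2} + 3412}{\left(\left(562 - -107\right) + 1890\right) - 479} = \frac{42^{2} + 3412}{\left(\left(562 + \left(-1 + 108\right)\right) + 1890\right) - 479} = \frac{1764 + 3412}{\left(\left(562 + 107\right) + 1890\right) - 479} = \frac{5176}{\left(669 + 1890\right) - 479} = \frac{5176}{2559 - 479} = \frac{5176}{2080} = 5176 \cdot \frac{1}{2080} = \frac{647}{260}$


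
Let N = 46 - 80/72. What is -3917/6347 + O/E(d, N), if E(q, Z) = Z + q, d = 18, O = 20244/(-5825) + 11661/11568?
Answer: -52962679167347/80689659802400 ≈ -0.65637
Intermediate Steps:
O = -55419089/22461200 (O = 20244*(-1/5825) + 11661*(1/11568) = -20244/5825 + 3887/3856 = -55419089/22461200 ≈ -2.4673)
N = 404/9 (N = 46 - 80*1/72 = 46 - 10/9 = 404/9 ≈ 44.889)
-3917/6347 + O/E(d, N) = -3917/6347 - 55419089/(22461200*(404/9 + 18)) = -3917*1/6347 - 55419089/(22461200*566/9) = -3917/6347 - 55419089/22461200*9/566 = -3917/6347 - 498771801/12713039200 = -52962679167347/80689659802400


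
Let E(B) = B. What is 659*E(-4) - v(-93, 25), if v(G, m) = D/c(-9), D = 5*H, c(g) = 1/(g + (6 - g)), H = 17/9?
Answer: -8078/3 ≈ -2692.7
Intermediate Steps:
H = 17/9 (H = 17*(1/9) = 17/9 ≈ 1.8889)
c(g) = 1/6
D = 85/9 (D = 5*(17/9) = 85/9 ≈ 9.4444)
v(G, m) = 170/3 (v(G, m) = 85/(9*(1/6)) = (85/9)*6 = 170/3)
659*E(-4) - v(-93, 25) = 659*(-4) - 1*170/3 = -2636 - 170/3 = -8078/3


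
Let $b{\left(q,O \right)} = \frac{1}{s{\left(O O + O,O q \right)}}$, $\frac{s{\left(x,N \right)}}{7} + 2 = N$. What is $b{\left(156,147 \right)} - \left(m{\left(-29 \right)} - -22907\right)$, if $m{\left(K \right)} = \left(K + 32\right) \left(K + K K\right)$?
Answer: $- \frac{4067804929}{160510} \approx -25343.0$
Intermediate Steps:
$s{\left(x,N \right)} = -14 + 7 N$
$m{\left(K \right)} = \left(32 + K\right) \left(K + K^{2}\right)$
$b{\left(q,O \right)} = \frac{1}{-14 + 7 O q}$
$b{\left(156,147 \right)} - \left(m{\left(-29 \right)} - -22907\right) = \frac{1}{7 \left(-2 + 147 \cdot 156\right)} - \left(- 29 \left(32 + \left(-29\right)^{2} + 33 \left(-29\right)\right) - -22907\right) = \frac{1}{7 \left(-2 + 22932\right)} - \left(- 29 \left(32 + 841 - 957\right) + 22907\right) = \frac{1}{7 \cdot 22930} - \left(\left(-29\right) \left(-84\right) + 22907\right) = \frac{1}{7} \cdot \frac{1}{22930} - \left(2436 + 22907\right) = \frac{1}{160510} - 25343 = - \frac{4067804929}{160510}$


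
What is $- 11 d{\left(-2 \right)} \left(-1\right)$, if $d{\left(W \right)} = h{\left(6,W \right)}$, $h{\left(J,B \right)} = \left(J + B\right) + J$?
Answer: $110$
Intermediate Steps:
$h{\left(J,B \right)} = B + 2 J$ ($h{\left(J,B \right)} = \left(B + J\right) + J = B + 2 J$)
$d{\left(W \right)} = 12 + W$ ($d{\left(W \right)} = W + 2 \cdot 6 = W + 12 = 12 + W$)
$- 11 d{\left(-2 \right)} \left(-1\right) = - 11 \left(12 - 2\right) \left(-1\right) = \left(-11\right) 10 \left(-1\right) = \left(-110\right) \left(-1\right) = 110$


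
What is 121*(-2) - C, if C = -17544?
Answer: 17302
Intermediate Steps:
121*(-2) - C = 121*(-2) - 1*(-17544) = -242 + 17544 = 17302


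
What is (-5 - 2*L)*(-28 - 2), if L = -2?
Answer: 30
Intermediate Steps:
(-5 - 2*L)*(-28 - 2) = (-5 - 2*(-2))*(-28 - 2) = (-5 + 4)*(-30) = -1*(-30) = 30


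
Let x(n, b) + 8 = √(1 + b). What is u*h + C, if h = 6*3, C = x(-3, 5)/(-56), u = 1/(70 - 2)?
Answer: 97/238 - √6/56 ≈ 0.36382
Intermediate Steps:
u = 1/68 ≈ 0.014706
x(n, b) = -8 + √(1 + b)
C = ⅐ - √6/56 (C = (-8 + √(1 + 5))/(-56) = (-8 + √6)*(-1/56) = ⅐ - √6/56 ≈ 0.099116)
h = 18
u*h + C = (1/68)*18 + (⅐ - √6/56) = 9/34 + (⅐ - √6/56) = 97/238 - √6/56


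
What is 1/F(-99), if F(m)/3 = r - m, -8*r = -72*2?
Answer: 1/351 ≈ 0.0028490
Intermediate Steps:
r = 18 (r = -(-9)*4*2/4 = -(-9)*8/4 = -⅛*(-144) = 18)
F(m) = 54 - 3*m (F(m) = 3*(18 - m) = 54 - 3*m)
1/F(-99) = 1/(54 - 3*(-99)) = 1/(54 + 297) = 1/351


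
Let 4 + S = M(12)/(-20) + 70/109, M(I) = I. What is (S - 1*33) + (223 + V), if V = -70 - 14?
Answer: 55613/545 ≈ 102.04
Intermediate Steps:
V = -84
S = -2157/545 (S = -4 + (12/(-20) + 70/109) = -4 + (12*(-1/20) + 70*(1/109)) = -4 + (-⅗ + 70/109) = -4 + 23/545 = -2157/545 ≈ -3.9578)
(S - 1*33) + (223 + V) = (-2157/545 - 1*33) + (223 - 84) = (-2157/545 - 33) + 139 = -20142/545 + 139 = 55613/545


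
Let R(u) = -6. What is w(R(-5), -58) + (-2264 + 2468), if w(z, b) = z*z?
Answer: 240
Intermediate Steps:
w(z, b) = z²
w(R(-5), -58) + (-2264 + 2468) = (-6)² + (-2264 + 2468) = 36 + 204 = 240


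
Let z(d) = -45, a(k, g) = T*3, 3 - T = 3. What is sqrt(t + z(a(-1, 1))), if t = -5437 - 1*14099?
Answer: I*sqrt(19581) ≈ 139.93*I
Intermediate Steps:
T = 0 (T = 3 - 1*3 = 3 - 3 = 0)
a(k, g) = 0 (a(k, g) = 0*3 = 0)
t = -19536 (t = -5437 - 14099 = -19536)
sqrt(t + z(a(-1, 1))) = sqrt(-19536 - 45) = sqrt(-19581) = I*sqrt(19581)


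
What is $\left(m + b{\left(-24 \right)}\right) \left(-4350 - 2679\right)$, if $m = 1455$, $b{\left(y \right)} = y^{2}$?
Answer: $-14275899$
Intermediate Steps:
$\left(m + b{\left(-24 \right)}\right) \left(-4350 - 2679\right) = \left(1455 + \left(-24\right)^{2}\right) \left(-4350 - 2679\right) = \left(1455 + 576\right) \left(-4350 - 2679\right) = 2031 \left(-4350 - 2679\right) = 2031 \left(-7029\right) = -14275899$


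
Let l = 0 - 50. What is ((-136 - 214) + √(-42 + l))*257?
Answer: -89950 + 514*I*√23 ≈ -89950.0 + 2465.1*I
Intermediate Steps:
l = -50
((-136 - 214) + √(-42 + l))*257 = ((-136 - 214) + √(-42 - 50))*257 = (-350 + √(-92))*257 = (-350 + 2*I*√23)*257 = -89950 + 514*I*√23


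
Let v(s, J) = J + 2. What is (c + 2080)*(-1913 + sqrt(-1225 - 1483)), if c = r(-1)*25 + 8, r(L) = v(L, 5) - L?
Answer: -4376944 + 4576*I*sqrt(677) ≈ -4.3769e+6 + 1.1906e+5*I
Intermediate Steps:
v(s, J) = 2 + J
r(L) = 7 - L (r(L) = (2 + 5) - L = 7 - L)
c = 208 (c = (7 - 1*(-1))*25 + 8 = (7 + 1)*25 + 8 = 8*25 + 8 = 200 + 8 = 208)
(c + 2080)*(-1913 + sqrt(-1225 - 1483)) = (208 + 2080)*(-1913 + sqrt(-1225 - 1483)) = 2288*(-1913 + sqrt(-2708)) = 2288*(-1913 + 2*I*sqrt(677)) = -4376944 + 4576*I*sqrt(677)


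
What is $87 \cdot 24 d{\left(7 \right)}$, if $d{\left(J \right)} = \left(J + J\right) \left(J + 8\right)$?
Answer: $438480$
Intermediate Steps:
$d{\left(J \right)} = 2 J \left(8 + J\right)$
$87 \cdot 24 d{\left(7 \right)} = 87 \cdot 24 \cdot 2 \cdot 7 \left(8 + 7\right) = 2088 \cdot 2 \cdot 7 \cdot 15 = 2088 \cdot 210 = 438480$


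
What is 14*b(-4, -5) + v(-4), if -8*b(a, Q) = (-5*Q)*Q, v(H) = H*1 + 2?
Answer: 867/4 ≈ 216.75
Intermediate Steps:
v(H) = 2 + H (v(H) = H + 2 = 2 + H)
b(a, Q) = 5*Q²/8 (b(a, Q) = -(-5*Q)*Q/8 = -(-5)*Q²/8 = 5*Q²/8)
14*b(-4, -5) + v(-4) = 14*((5/8)*(-5)²) + (2 - 4) = 14*((5/8)*25) - 2 = 14*(125/8) - 2 = 875/4 - 2 = 867/4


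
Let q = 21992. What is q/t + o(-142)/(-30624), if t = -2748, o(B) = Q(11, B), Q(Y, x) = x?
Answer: -9348511/1168816 ≈ -7.9983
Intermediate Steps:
o(B) = B
q/t + o(-142)/(-30624) = 21992/(-2748) - 142/(-30624) = 21992*(-1/2748) - 142*(-1/30624) = -5498/687 + 71/15312 = -9348511/1168816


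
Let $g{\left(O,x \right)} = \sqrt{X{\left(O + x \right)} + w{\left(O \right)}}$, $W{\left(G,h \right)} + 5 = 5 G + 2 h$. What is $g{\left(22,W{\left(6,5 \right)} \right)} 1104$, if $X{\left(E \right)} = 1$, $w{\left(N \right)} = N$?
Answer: $1104 \sqrt{23} \approx 5294.6$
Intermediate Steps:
$W{\left(G,h \right)} = -5 + 2 h + 5 G$ ($W{\left(G,h \right)} = -5 + \left(5 G + 2 h\right) = -5 + \left(2 h + 5 G\right) = -5 + 2 h + 5 G$)
$g{\left(O,x \right)} = \sqrt{1 + O}$
$g{\left(22,W{\left(6,5 \right)} \right)} 1104 = \sqrt{1 + 22} \cdot 1104 = \sqrt{23} \cdot 1104 = 1104 \sqrt{23}$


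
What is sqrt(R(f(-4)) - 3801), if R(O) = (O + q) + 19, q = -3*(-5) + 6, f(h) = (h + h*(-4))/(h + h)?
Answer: 5*I*sqrt(602)/2 ≈ 61.339*I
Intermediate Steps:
f(h) = -3/2 (f(h) = (h - 4*h)/((2*h)) = (-3*h)*(1/(2*h)) = -3/2)
q = 21 (q = 15 + 6 = 21)
R(O) = 40 + O (R(O) = (O + 21) + 19 = (21 + O) + 19 = 40 + O)
sqrt(R(f(-4)) - 3801) = sqrt((40 - 3/2) - 3801) = sqrt(77/2 - 3801) = sqrt(-7525/2) = 5*I*sqrt(602)/2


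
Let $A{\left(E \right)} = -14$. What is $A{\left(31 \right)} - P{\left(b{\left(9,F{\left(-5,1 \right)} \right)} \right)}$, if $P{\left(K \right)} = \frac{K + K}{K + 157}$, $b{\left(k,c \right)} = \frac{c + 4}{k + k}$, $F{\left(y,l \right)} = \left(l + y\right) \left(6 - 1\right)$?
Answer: $- \frac{19654}{1405} \approx -13.989$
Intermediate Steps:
$F{\left(y,l \right)} = 5 l + 5 y$ ($F{\left(y,l \right)} = \left(l + y\right) 5 = 5 l + 5 y$)
$b{\left(k,c \right)} = \frac{4 + c}{2 k}$
$P{\left(K \right)} = \frac{2 K}{157 + K}$
$A{\left(31 \right)} - P{\left(b{\left(9,F{\left(-5,1 \right)} \right)} \right)} = -14 - \frac{2 \frac{4 + \left(5 \cdot 1 + 5 \left(-5\right)\right)}{2 \cdot 9}}{157 + \frac{4 + \left(5 \cdot 1 + 5 \left(-5\right)\right)}{2 \cdot 9}} = -14 - \frac{2 \cdot \frac{1}{2} \cdot \frac{1}{9} \left(4 + \left(5 - 25\right)\right)}{157 + \frac{1}{2} \cdot \frac{1}{9} \left(4 + \left(5 - 25\right)\right)} = -14 - \frac{2 \cdot \frac{1}{2} \cdot \frac{1}{9} \left(4 - 20\right)}{157 + \frac{1}{2} \cdot \frac{1}{9} \left(4 - 20\right)} = -14 - \frac{2 \cdot \frac{1}{2} \cdot \frac{1}{9} \left(-16\right)}{157 + \frac{1}{2} \cdot \frac{1}{9} \left(-16\right)} = -14 - 2 \left(- \frac{8}{9}\right) \frac{1}{157 - \frac{8}{9}} = -14 - 2 \left(- \frac{8}{9}\right) \frac{1}{\frac{1405}{9}} = -14 - 2 \left(- \frac{8}{9}\right) \frac{9}{1405} = -14 - - \frac{16}{1405} = -14 + \frac{16}{1405} = - \frac{19654}{1405}$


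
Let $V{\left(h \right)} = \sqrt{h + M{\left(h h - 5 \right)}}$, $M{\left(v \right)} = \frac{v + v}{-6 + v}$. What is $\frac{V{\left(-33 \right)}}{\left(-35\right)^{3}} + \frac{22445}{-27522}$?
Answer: $- \frac{22445}{27522} - \frac{i \sqrt{183733}}{3301375} \approx -0.81553 - 0.00012984 i$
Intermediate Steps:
$M{\left(v \right)} = \frac{2 v}{-6 + v}$
$V{\left(h \right)} = \sqrt{h + \frac{2 \left(-5 + h^{2}\right)}{-11 + h^{2}}}$ ($V{\left(h \right)} = \sqrt{h + \frac{2 \left(h h - 5\right)}{-6 + \left(h h - 5\right)}} = \sqrt{h + \frac{2 \left(h^{2} - 5\right)}{-6 + \left(h^{2} - 5\right)}} = \sqrt{h + \frac{2 \left(-5 + h^{2}\right)}{-6 + \left(-5 + h^{2}\right)}} = \sqrt{h + \frac{2 \left(-5 + h^{2}\right)}{-11 + h^{2}}}$)
$\frac{V{\left(-33 \right)}}{\left(-35\right)^{3}} + \frac{22445}{-27522} = \frac{\sqrt{\frac{-10 + 2 \left(-33\right)^{2} - 33 \left(-11 + \left(-33\right)^{2}\right)}{-11 + \left(-33\right)^{2}}}}{\left(-35\right)^{3}} + \frac{22445}{-27522} = \frac{\sqrt{\frac{-10 + 2 \cdot 1089 - 33 \left(-11 + 1089\right)}{-11 + 1089}}}{-42875} + 22445 \left(- \frac{1}{27522}\right) = \sqrt{\frac{-10 + 2178 - 35574}{1078}} \left(- \frac{1}{42875}\right) - \frac{22445}{27522} = \sqrt{\frac{1}{1078} \left(-33406\right)} \left(- \frac{1}{42875}\right) - \frac{22445}{27522} = \sqrt{- \frac{16703}{539}} \left(- \frac{1}{42875}\right) - \frac{22445}{27522} = \frac{i \sqrt{183733}}{77} \left(- \frac{1}{42875}\right) - \frac{22445}{27522} = - \frac{i \sqrt{183733}}{3301375} - \frac{22445}{27522} = - \frac{22445}{27522} - \frac{i \sqrt{183733}}{3301375}$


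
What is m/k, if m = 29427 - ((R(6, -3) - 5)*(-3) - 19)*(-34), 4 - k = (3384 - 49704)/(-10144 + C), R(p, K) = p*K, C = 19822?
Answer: 50207851/14172 ≈ 3542.8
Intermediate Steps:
R(p, K) = K*p
k = 14172/1613 (k = 4 - (3384 - 49704)/(-10144 + 19822) = 4 - (-46320)/9678 = 4 - 1*(-7720/1613) = 4 + 7720/1613 = 14172/1613 ≈ 8.7861)
m = 31127 (m = 29427 - ((-3*6 - 5)*(-3) - 19)*(-34) = 29427 - ((-18 - 5)*(-3) - 19)*(-34) = 29427 - (-23*(-3) - 19)*(-34) = 29427 - (69 - 19)*(-34) = 29427 - 50*(-34) = 29427 - 1*(-1700) = 29427 + 1700 = 31127)
m/k = 31127/(14172/1613) = 31127*(1613/14172) = 50207851/14172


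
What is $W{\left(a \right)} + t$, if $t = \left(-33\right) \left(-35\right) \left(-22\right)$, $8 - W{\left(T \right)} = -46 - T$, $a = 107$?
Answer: $-25249$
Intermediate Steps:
$W{\left(T \right)} = 54 + T$ ($W{\left(T \right)} = 8 - \left(-46 - T\right) = 8 + \left(46 + T\right) = 54 + T$)
$t = -25410$ ($t = 1155 \left(-22\right) = -25410$)
$W{\left(a \right)} + t = \left(54 + 107\right) - 25410 = 161 - 25410 = -25249$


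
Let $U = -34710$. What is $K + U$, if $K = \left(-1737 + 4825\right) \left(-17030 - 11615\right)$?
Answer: $-88490470$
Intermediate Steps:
$K = -88455760$ ($K = 3088 \left(-28645\right) = -88455760$)
$K + U = -88455760 - 34710 = -88490470$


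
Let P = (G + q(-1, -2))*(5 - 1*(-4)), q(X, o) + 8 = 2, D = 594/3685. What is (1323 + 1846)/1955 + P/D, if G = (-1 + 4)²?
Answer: 661263/3910 ≈ 169.12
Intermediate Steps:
D = 54/335 (D = 594*(1/3685) = 54/335 ≈ 0.16119)
q(X, o) = -6 (q(X, o) = -8 + 2 = -6)
G = 9 (G = 3² = 9)
P = 27 (P = (9 - 6)*(5 - 1*(-4)) = 3*(5 + 4) = 3*9 = 27)
(1323 + 1846)/1955 + P/D = (1323 + 1846)/1955 + 27/(54/335) = 3169*(1/1955) + 27*(335/54) = 3169/1955 + 335/2 = 661263/3910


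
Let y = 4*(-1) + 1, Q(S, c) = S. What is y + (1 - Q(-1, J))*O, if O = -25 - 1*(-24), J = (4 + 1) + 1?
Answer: -5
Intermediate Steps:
J = 6 (J = 5 + 1 = 6)
O = -1 (O = -25 + 24 = -1)
y = -3 (y = -4 + 1 = -3)
y + (1 - Q(-1, J))*O = -3 + (1 - 1*(-1))*(-1) = -3 + (1 + 1)*(-1) = -3 + 2*(-1) = -3 - 2 = -5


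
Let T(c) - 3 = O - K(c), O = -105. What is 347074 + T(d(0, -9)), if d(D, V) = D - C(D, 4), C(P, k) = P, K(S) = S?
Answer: 346972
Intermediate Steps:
d(D, V) = 0 (d(D, V) = D - D = 0)
T(c) = -102 - c (T(c) = 3 + (-105 - c) = -102 - c)
347074 + T(d(0, -9)) = 347074 + (-102 - 1*0) = 347074 + (-102 + 0) = 347074 - 102 = 346972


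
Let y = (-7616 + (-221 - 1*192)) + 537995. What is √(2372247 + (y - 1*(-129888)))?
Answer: √3032101 ≈ 1741.3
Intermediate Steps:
y = 529966 (y = (-476*16 + (-221 - 192)) + 537995 = (-7616 - 413) + 537995 = -8029 + 537995 = 529966)
√(2372247 + (y - 1*(-129888))) = √(2372247 + (529966 - 1*(-129888))) = √(2372247 + (529966 + 129888)) = √(2372247 + 659854) = √3032101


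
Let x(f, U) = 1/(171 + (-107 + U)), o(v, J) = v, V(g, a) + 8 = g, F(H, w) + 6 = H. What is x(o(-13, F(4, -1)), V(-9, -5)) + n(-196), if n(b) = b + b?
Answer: -18423/47 ≈ -391.98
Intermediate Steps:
F(H, w) = -6 + H
n(b) = 2*b
V(g, a) = -8 + g
x(f, U) = 1/(64 + U)
x(o(-13, F(4, -1)), V(-9, -5)) + n(-196) = 1/(64 + (-8 - 9)) + 2*(-196) = 1/(64 - 17) - 392 = 1/47 - 392 = -18423/47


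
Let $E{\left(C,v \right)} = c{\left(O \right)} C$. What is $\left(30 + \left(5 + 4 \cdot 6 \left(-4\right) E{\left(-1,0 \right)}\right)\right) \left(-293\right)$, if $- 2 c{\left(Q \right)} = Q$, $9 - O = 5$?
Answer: $46001$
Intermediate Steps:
$O = 4$ ($O = 9 - 5 = 4$)
$c{\left(Q \right)} = - \frac{Q}{2}$
$E{\left(C,v \right)} = - 2 C$ ($E{\left(C,v \right)} = \left(- \frac{1}{2}\right) 4 C = - 2 C$)
$\left(30 + \left(5 + 4 \cdot 6 \left(-4\right) E{\left(-1,0 \right)}\right)\right) \left(-293\right) = \left(30 + \left(5 + 4 \cdot 6 \left(-4\right) \left(\left(-2\right) \left(-1\right)\right)\right)\right) \left(-293\right) = \left(30 + \left(5 + 24 \left(-4\right) 2\right)\right) \left(-293\right) = \left(30 + \left(5 - 192\right)\right) \left(-293\right) = \left(30 - 187\right) \left(-293\right) = \left(-157\right) \left(-293\right) = 46001$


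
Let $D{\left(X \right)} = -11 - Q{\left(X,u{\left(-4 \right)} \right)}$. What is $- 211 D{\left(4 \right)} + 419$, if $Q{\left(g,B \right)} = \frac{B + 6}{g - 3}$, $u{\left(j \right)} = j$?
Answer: $3162$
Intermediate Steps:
$Q{\left(g,B \right)} = \frac{6 + B}{-3 + g}$
$D{\left(X \right)} = -11 - \frac{2}{-3 + X}$ ($D{\left(X \right)} = -11 - \frac{6 - 4}{-3 + X} = -11 - \frac{1}{-3 + X} 2 = -11 - \frac{2}{-3 + X}$)
$- 211 D{\left(4 \right)} + 419 = - 211 \frac{31 - 44}{-3 + 4} + 419 = - 211 \frac{31 - 44}{1} + 419 = - 211 \cdot 1 \left(-13\right) + 419 = \left(-211\right) \left(-13\right) + 419 = 2743 + 419 = 3162$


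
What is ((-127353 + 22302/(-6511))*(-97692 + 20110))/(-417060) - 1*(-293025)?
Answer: 24379015829461/90515922 ≈ 2.6933e+5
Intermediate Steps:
((-127353 + 22302/(-6511))*(-97692 + 20110))/(-417060) - 1*(-293025) = ((-127353 + 22302*(-1/6511))*(-77582))*(-1/417060) + 293025 = ((-127353 - 22302/6511)*(-77582))*(-1/417060) + 293025 = -829217685/6511*(-77582)*(-1/417060) + 293025 = (64332366437670/6511)*(-1/417060) + 293025 = -2144412214589/90515922 + 293025 = 24379015829461/90515922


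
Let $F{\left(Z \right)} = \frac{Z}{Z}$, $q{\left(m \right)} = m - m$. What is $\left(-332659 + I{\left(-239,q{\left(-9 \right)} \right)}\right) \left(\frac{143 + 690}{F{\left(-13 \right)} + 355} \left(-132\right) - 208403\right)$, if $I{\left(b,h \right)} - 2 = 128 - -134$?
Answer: $\frac{6174355457620}{89} \approx 6.9375 \cdot 10^{10}$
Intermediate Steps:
$q{\left(m \right)} = 0$
$F{\left(Z \right)} = 1$
$I{\left(b,h \right)} = 264$ ($I{\left(b,h \right)} = 2 + \left(128 - -134\right) = 2 + \left(128 + 134\right) = 2 + 262 = 264$)
$\left(-332659 + I{\left(-239,q{\left(-9 \right)} \right)}\right) \left(\frac{143 + 690}{F{\left(-13 \right)} + 355} \left(-132\right) - 208403\right) = \left(-332659 + 264\right) \left(\frac{143 + 690}{1 + 355} \left(-132\right) - 208403\right) = - 332395 \left(\frac{833}{356} \left(-132\right) - 208403\right) = - 332395 \left(- \frac{27489}{89} - 208403\right) = \left(-332395\right) \left(- \frac{18575356}{89}\right) = \frac{6174355457620}{89}$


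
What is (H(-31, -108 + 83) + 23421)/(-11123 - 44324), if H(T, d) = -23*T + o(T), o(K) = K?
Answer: -24103/55447 ≈ -0.43470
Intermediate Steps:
H(T, d) = -22*T (H(T, d) = -23*T + T = -22*T)
(H(-31, -108 + 83) + 23421)/(-11123 - 44324) = (-22*(-31) + 23421)/(-11123 - 44324) = (682 + 23421)/(-55447) = 24103*(-1/55447) = -24103/55447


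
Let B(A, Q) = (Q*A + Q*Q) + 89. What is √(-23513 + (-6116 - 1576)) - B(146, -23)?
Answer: 2740 + 79*I*√5 ≈ 2740.0 + 176.65*I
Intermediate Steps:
B(A, Q) = 89 + Q² + A*Q (B(A, Q) = (A*Q + Q²) + 89 = (Q² + A*Q) + 89 = 89 + Q² + A*Q)
√(-23513 + (-6116 - 1576)) - B(146, -23) = √(-23513 + (-6116 - 1576)) - (89 + (-23)² + 146*(-23)) = √(-23513 - 7692) - (89 + 529 - 3358) = √(-31205) - 1*(-2740) = 79*I*√5 + 2740 = 2740 + 79*I*√5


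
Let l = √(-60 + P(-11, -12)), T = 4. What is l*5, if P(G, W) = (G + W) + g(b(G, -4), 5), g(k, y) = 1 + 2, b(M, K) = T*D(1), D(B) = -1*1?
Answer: 20*I*√5 ≈ 44.721*I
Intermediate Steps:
D(B) = -1
b(M, K) = -4 (b(M, K) = 4*(-1) = -4)
g(k, y) = 3
P(G, W) = 3 + G + W (P(G, W) = (G + W) + 3 = 3 + G + W)
l = 4*I*√5 (l = √(-60 + (3 - 11 - 12)) = √(-60 - 20) = √(-80) = 4*I*√5 ≈ 8.9443*I)
l*5 = (4*I*√5)*5 = 20*I*√5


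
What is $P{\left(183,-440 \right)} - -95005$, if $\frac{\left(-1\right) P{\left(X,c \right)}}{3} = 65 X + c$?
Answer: $60640$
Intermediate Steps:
$P{\left(X,c \right)} = - 195 X - 3 c$ ($P{\left(X,c \right)} = - 3 \left(65 X + c\right) = - 3 \left(c + 65 X\right) = - 195 X - 3 c$)
$P{\left(183,-440 \right)} - -95005 = \left(\left(-195\right) 183 - -1320\right) - -95005 = \left(-35685 + 1320\right) + 95005 = -34365 + 95005 = 60640$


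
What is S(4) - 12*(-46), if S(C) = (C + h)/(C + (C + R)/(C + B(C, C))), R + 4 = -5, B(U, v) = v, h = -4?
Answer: 552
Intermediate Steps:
R = -9 (R = -4 - 5 = -9)
S(C) = (-4 + C)/(C + (-9 + C)/(2*C)) (S(C) = (C - 4)/(C + (C - 9)/(C + C)) = (-4 + C)/(C + (-9 + C)/((2*C))) = (-4 + C)/(C + (-9 + C)*(1/(2*C))) = (-4 + C)/(C + (-9 + C)/(2*C)))
S(4) - 12*(-46) = 2*4*(-4 + 4)/(-9 + 4 + 2*4²) - 12*(-46) = 2*4*0/(-9 + 4 + 2*16) + 552 = 2*4*0/(-9 + 4 + 32) + 552 = 2*4*0/27 + 552 = 2*4*(1/27)*0 + 552 = 0 + 552 = 552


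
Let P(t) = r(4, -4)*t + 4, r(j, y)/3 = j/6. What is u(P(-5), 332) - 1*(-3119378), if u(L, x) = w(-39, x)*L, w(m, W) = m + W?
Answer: 3117620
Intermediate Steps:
r(j, y) = j/2 (r(j, y) = 3*(j/6) = j/2)
w(m, W) = W + m
P(t) = 4 + 2*t (P(t) = ((1/2)*4)*t + 4 = 2*t + 4 = 4 + 2*t)
u(L, x) = L*(-39 + x) (u(L, x) = (x - 39)*L = (-39 + x)*L = L*(-39 + x))
u(P(-5), 332) - 1*(-3119378) = (4 + 2*(-5))*(-39 + 332) - 1*(-3119378) = (4 - 10)*293 + 3119378 = -6*293 + 3119378 = -1758 + 3119378 = 3117620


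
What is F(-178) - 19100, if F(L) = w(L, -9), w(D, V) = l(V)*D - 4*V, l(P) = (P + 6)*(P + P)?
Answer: -28676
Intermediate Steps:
l(P) = 2*P*(6 + P) (l(P) = (6 + P)*(2*P) = 2*P*(6 + P))
w(D, V) = -4*V + 2*D*V*(6 + V) (w(D, V) = (2*V*(6 + V))*D - 4*V = 2*D*V*(6 + V) - 4*V = -4*V + 2*D*V*(6 + V))
F(L) = 36 + 54*L (F(L) = 2*(-9)*(-2 + L*(6 - 9)) = 2*(-9)*(-2 + L*(-3)) = 2*(-9)*(-2 - 3*L) = 36 + 54*L)
F(-178) - 19100 = (36 + 54*(-178)) - 19100 = (36 - 9612) - 19100 = -9576 - 19100 = -28676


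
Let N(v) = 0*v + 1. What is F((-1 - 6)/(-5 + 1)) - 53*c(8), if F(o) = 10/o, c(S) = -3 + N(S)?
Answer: 782/7 ≈ 111.71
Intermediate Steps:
N(v) = 1 (N(v) = 0 + 1 = 1)
c(S) = -2 (c(S) = -3 + 1 = -2)
F((-1 - 6)/(-5 + 1)) - 53*c(8) = 10/(((-1 - 6)/(-5 + 1))) - 53*(-2) = 10/((-7/(-4))) + 106 = 10/((-7*(-¼))) + 106 = 10/(7/4) + 106 = 10*(4/7) + 106 = 40/7 + 106 = 782/7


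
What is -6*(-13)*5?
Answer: 390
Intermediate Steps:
-6*(-13)*5 = 78*5 = 390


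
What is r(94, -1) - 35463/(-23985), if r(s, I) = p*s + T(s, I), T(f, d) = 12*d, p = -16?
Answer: -12108599/7995 ≈ -1514.5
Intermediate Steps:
r(s, I) = -16*s + 12*I
r(94, -1) - 35463/(-23985) = (-16*94 + 12*(-1)) - 35463/(-23985) = (-1504 - 12) - 35463*(-1)/23985 = -1516 - 1*(-11821/7995) = -1516 + 11821/7995 = -12108599/7995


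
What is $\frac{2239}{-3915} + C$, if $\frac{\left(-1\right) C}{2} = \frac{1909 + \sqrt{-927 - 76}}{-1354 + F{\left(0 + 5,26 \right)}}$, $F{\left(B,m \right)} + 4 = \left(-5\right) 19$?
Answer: $\frac{11694203}{5688495} + \frac{2 i \sqrt{1003}}{1453} \approx 2.0558 + 0.043593 i$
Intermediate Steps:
$F{\left(B,m \right)} = -99$ ($F{\left(B,m \right)} = -4 - 95 = -99$)
$C = \frac{3818}{1453} + \frac{2 i \sqrt{1003}}{1453}$ ($C = - 2 \frac{1909 + \sqrt{-927 - 76}}{-1354 - 99} = - 2 \frac{1909 + \sqrt{-1003}}{-1453} = - 2 \left(1909 + i \sqrt{1003}\right) \left(- \frac{1}{1453}\right) = - 2 \left(- \frac{1909}{1453} - \frac{i \sqrt{1003}}{1453}\right) = \frac{3818}{1453} + \frac{2 i \sqrt{1003}}{1453} \approx 2.6277 + 0.043593 i$)
$\frac{2239}{-3915} + C = \frac{2239}{-3915} + \left(\frac{3818}{1453} + \frac{2 i \sqrt{1003}}{1453}\right) = 2239 \left(- \frac{1}{3915}\right) + \left(\frac{3818}{1453} + \frac{2 i \sqrt{1003}}{1453}\right) = - \frac{2239}{3915} + \left(\frac{3818}{1453} + \frac{2 i \sqrt{1003}}{1453}\right) = \frac{11694203}{5688495} + \frac{2 i \sqrt{1003}}{1453}$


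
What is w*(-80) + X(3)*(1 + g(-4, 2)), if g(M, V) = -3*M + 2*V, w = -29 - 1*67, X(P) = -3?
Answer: 7629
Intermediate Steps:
w = -96 (w = -29 - 67 = -96)
w*(-80) + X(3)*(1 + g(-4, 2)) = -96*(-80) - 3*(1 + (-3*(-4) + 2*2)) = 7680 - 3*(1 + (12 + 4)) = 7680 - 3*(1 + 16) = 7680 - 3*17 = 7680 - 51 = 7629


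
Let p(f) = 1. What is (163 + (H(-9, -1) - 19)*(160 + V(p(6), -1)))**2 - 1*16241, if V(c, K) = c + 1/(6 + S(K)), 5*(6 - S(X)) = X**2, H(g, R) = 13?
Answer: 2190888728/3481 ≈ 6.2939e+5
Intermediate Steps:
S(X) = 6 - X**2/5
V(c, K) = c + 1/(12 - K**2/5) (V(c, K) = c + 1/(6 + (6 - K**2/5)) = c + 1/(12 - K**2/5))
(163 + (H(-9, -1) - 19)*(160 + V(p(6), -1)))**2 - 1*16241 = (163 + (13 - 19)*(160 + (-5 - 60*1 + 1*(-1)**2)/(-60 + (-1)**2)))**2 - 1*16241 = (163 - 6*(160 + (-5 - 60 + 1*1)/(-60 + 1)))**2 - 16241 = (163 - 6*(160 + (-5 - 60 + 1)/(-59)))**2 - 16241 = (163 - 6*(160 - 1/59*(-64)))**2 - 16241 = (163 - 6*(160 + 64/59))**2 - 16241 = (163 - 6*9504/59)**2 - 16241 = (163 - 57024/59)**2 - 16241 = (-47407/59)**2 - 16241 = 2247423649/3481 - 16241 = 2190888728/3481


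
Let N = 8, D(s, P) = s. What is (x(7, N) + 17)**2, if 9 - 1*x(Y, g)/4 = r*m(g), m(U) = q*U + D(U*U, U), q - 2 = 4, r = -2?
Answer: 900601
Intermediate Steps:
q = 6 (q = 2 + 4 = 6)
m(U) = U**2 + 6*U (m(U) = 6*U + U*U = 6*U + U**2 = U**2 + 6*U)
x(Y, g) = 36 + 8*g*(6 + g) (x(Y, g) = 36 - (-8)*g*(6 + g) = 36 + 8*g*(6 + g))
(x(7, N) + 17)**2 = ((36 + 8*8**2 + 48*8) + 17)**2 = ((36 + 8*64 + 384) + 17)**2 = ((36 + 512 + 384) + 17)**2 = (932 + 17)**2 = 949**2 = 900601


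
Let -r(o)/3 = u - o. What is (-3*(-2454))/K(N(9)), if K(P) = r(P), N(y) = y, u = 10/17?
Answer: 41718/143 ≈ 291.73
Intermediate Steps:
u = 10/17 (u = 10*(1/17) = 10/17 ≈ 0.58823)
r(o) = -30/17 + 3*o (r(o) = -3*(10/17 - o) = -30/17 + 3*o)
K(P) = -30/17 + 3*P
(-3*(-2454))/K(N(9)) = (-3*(-2454))/(-30/17 + 3*9) = 7362/(-30/17 + 27) = 7362/(429/17) = 7362*(17/429) = 41718/143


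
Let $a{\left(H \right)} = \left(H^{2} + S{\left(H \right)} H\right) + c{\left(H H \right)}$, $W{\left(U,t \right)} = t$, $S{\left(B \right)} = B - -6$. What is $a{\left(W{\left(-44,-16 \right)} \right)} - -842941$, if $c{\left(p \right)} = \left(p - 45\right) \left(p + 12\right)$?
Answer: $899905$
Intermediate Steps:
$S{\left(B \right)} = 6 + B$ ($S{\left(B \right)} = B + 6 = 6 + B$)
$c{\left(p \right)} = \left(-45 + p\right) \left(12 + p\right)$
$a{\left(H \right)} = -540 + H^{4} - 32 H^{2} + H \left(6 + H\right)$ ($a{\left(H \right)} = \left(H^{2} + \left(6 + H\right) H\right) - \left(540 - H^{4} + 33 H H\right) = \left(H^{2} + H \left(6 + H\right)\right) - \left(540 - H^{4} + 33 H^{2}\right) = -540 + H^{4} - 32 H^{2} + H \left(6 + H\right)$)
$a{\left(W{\left(-44,-16 \right)} \right)} - -842941 = \left(-540 + \left(-16\right)^{4} - 31 \left(-16\right)^{2} + 6 \left(-16\right)\right) - -842941 = \left(-540 + 65536 - 7936 - 96\right) + 842941 = 56964 + 842941 = 899905$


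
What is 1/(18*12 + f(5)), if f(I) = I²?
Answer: 1/241 ≈ 0.0041494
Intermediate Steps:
1/(18*12 + f(5)) = 1/(18*12 + 5²) = 1/(216 + 25) = 1/241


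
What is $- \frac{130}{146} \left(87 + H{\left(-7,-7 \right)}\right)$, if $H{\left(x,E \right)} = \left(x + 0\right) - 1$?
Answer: $- \frac{5135}{73} \approx -70.342$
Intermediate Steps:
$H{\left(x,E \right)} = -1 + x$ ($H{\left(x,E \right)} = x - 1 = -1 + x$)
$- \frac{130}{146} \left(87 + H{\left(-7,-7 \right)}\right) = - \frac{130}{146} \left(87 - 8\right) = \left(-130\right) \frac{1}{146} \left(87 - 8\right) = \left(- \frac{65}{73}\right) 79 = - \frac{5135}{73}$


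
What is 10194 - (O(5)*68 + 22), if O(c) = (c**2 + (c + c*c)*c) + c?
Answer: -2068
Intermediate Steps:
O(c) = c + c**2 + c*(c + c**2) (O(c) = (c**2 + (c + c**2)*c) + c = (c**2 + c*(c + c**2)) + c = c + c**2 + c*(c + c**2))
10194 - (O(5)*68 + 22) = 10194 - ((5*(1 + 5**2 + 2*5))*68 + 22) = 10194 - ((5*(1 + 25 + 10))*68 + 22) = 10194 - ((5*36)*68 + 22) = 10194 - (180*68 + 22) = 10194 - (12240 + 22) = 10194 - 1*12262 = 10194 - 12262 = -2068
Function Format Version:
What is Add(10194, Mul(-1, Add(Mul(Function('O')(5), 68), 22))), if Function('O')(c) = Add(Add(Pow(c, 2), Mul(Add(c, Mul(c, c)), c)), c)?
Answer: -2068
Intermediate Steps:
Function('O')(c) = Add(c, Pow(c, 2), Mul(c, Add(c, Pow(c, 2)))) (Function('O')(c) = Add(Add(Pow(c, 2), Mul(Add(c, Pow(c, 2)), c)), c) = Add(Add(Pow(c, 2), Mul(c, Add(c, Pow(c, 2)))), c) = Add(c, Pow(c, 2), Mul(c, Add(c, Pow(c, 2)))))
Add(10194, Mul(-1, Add(Mul(Function('O')(5), 68), 22))) = Add(10194, Mul(-1, Add(Mul(Mul(5, Add(1, Pow(5, 2), Mul(2, 5))), 68), 22))) = Add(10194, Mul(-1, Add(Mul(Mul(5, Add(1, 25, 10)), 68), 22))) = Add(10194, Mul(-1, Add(Mul(Mul(5, 36), 68), 22))) = Add(10194, Mul(-1, Add(Mul(180, 68), 22))) = Add(10194, Mul(-1, Add(12240, 22))) = Add(10194, Mul(-1, 12262)) = Add(10194, -12262) = -2068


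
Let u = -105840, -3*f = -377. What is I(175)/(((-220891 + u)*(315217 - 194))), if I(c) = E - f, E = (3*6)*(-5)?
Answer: 647/308783339439 ≈ 2.0953e-9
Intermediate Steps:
f = 377/3 (f = -1/3*(-377) = 377/3 ≈ 125.67)
E = -90 (E = 18*(-5) = -90)
I(c) = -647/3 (I(c) = -90 - 1*377/3 = -90 - 377/3 = -647/3)
I(175)/(((-220891 + u)*(315217 - 194))) = -647*1/((-220891 - 105840)*(315217 - 194))/3 = -647/(3*((-326731*315023))) = -647/3/(-102927779813) = -647/3*(-1/102927779813) = 647/308783339439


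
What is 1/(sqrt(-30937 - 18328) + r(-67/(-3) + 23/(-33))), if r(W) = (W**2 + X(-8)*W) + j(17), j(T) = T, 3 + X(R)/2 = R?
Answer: 26741/144501978 - 14641*I*sqrt(49265)/722509890 ≈ 0.00018506 - 0.0044978*I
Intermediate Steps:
X(R) = -6 + 2*R
r(W) = 17 + W**2 - 22*W (r(W) = (W**2 + (-6 + 2*(-8))*W) + 17 = (W**2 + (-6 - 16)*W) + 17 = (W**2 - 22*W) + 17 = 17 + W**2 - 22*W)
1/(sqrt(-30937 - 18328) + r(-67/(-3) + 23/(-33))) = 1/(sqrt(-30937 - 18328) + (17 + (-67/(-3) + 23/(-33))**2 - 22*(-67/(-3) + 23/(-33)))) = 1/(sqrt(-49265) + (17 + (-67*(-1/3) + 23*(-1/33))**2 - 22*(-67*(-1/3) + 23*(-1/33)))) = 1/(I*sqrt(49265) + (17 + (67/3 - 23/33)**2 - 22*(67/3 - 23/33))) = 1/(I*sqrt(49265) + (17 + (238/11)**2 - 22*238/11)) = 1/(I*sqrt(49265) + (17 + 56644/121 - 476)) = 1/(I*sqrt(49265) + 1105/121) = 1/(1105/121 + I*sqrt(49265))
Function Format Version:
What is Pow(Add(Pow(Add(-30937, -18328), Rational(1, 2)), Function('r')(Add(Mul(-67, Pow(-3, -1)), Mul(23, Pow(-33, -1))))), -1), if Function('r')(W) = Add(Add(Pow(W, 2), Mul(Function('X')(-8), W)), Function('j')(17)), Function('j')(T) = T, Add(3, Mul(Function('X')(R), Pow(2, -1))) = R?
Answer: Add(Rational(26741, 144501978), Mul(Rational(-14641, 722509890), I, Pow(49265, Rational(1, 2)))) ≈ Add(0.00018506, Mul(-0.0044978, I))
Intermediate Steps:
Function('X')(R) = Add(-6, Mul(2, R))
Function('r')(W) = Add(17, Pow(W, 2), Mul(-22, W)) (Function('r')(W) = Add(Add(Pow(W, 2), Mul(Add(-6, Mul(2, -8)), W)), 17) = Add(Add(Pow(W, 2), Mul(Add(-6, -16), W)), 17) = Add(Add(Pow(W, 2), Mul(-22, W)), 17) = Add(17, Pow(W, 2), Mul(-22, W)))
Pow(Add(Pow(Add(-30937, -18328), Rational(1, 2)), Function('r')(Add(Mul(-67, Pow(-3, -1)), Mul(23, Pow(-33, -1))))), -1) = Pow(Add(Pow(Add(-30937, -18328), Rational(1, 2)), Add(17, Pow(Add(Mul(-67, Pow(-3, -1)), Mul(23, Pow(-33, -1))), 2), Mul(-22, Add(Mul(-67, Pow(-3, -1)), Mul(23, Pow(-33, -1)))))), -1) = Pow(Add(Pow(-49265, Rational(1, 2)), Add(17, Pow(Add(Mul(-67, Rational(-1, 3)), Mul(23, Rational(-1, 33))), 2), Mul(-22, Add(Mul(-67, Rational(-1, 3)), Mul(23, Rational(-1, 33)))))), -1) = Pow(Add(Mul(I, Pow(49265, Rational(1, 2))), Add(17, Pow(Add(Rational(67, 3), Rational(-23, 33)), 2), Mul(-22, Add(Rational(67, 3), Rational(-23, 33))))), -1) = Pow(Add(Mul(I, Pow(49265, Rational(1, 2))), Add(17, Pow(Rational(238, 11), 2), Mul(-22, Rational(238, 11)))), -1) = Pow(Add(Mul(I, Pow(49265, Rational(1, 2))), Add(17, Rational(56644, 121), -476)), -1) = Pow(Add(Mul(I, Pow(49265, Rational(1, 2))), Rational(1105, 121)), -1) = Pow(Add(Rational(1105, 121), Mul(I, Pow(49265, Rational(1, 2)))), -1)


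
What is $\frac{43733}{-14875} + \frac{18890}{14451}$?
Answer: $- \frac{350996833}{214958625} \approx -1.6329$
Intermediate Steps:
$\frac{43733}{-14875} + \frac{18890}{14451} = 43733 \left(- \frac{1}{14875}\right) + 18890 \cdot \frac{1}{14451} = - \frac{43733}{14875} + \frac{18890}{14451} = - \frac{350996833}{214958625}$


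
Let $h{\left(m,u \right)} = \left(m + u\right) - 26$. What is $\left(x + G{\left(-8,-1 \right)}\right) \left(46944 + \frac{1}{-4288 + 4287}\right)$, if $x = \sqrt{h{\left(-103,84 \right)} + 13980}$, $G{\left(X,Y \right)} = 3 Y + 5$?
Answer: $93886 + 46943 \sqrt{13935} \approx 5.6353 \cdot 10^{6}$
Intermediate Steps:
$h{\left(m,u \right)} = -26 + m + u$
$G{\left(X,Y \right)} = 5 + 3 Y$
$x = \sqrt{13935}$ ($x = \sqrt{\left(-26 - 103 + 84\right) + 13980} = \sqrt{-45 + 13980} = \sqrt{13935} \approx 118.05$)
$\left(x + G{\left(-8,-1 \right)}\right) \left(46944 + \frac{1}{-4288 + 4287}\right) = \left(\sqrt{13935} + \left(5 + 3 \left(-1\right)\right)\right) \left(46944 + \frac{1}{-4288 + 4287}\right) = \left(\sqrt{13935} + \left(5 - 3\right)\right) \left(46944 + \frac{1}{-1}\right) = \left(\sqrt{13935} + 2\right) \left(46944 - 1\right) = \left(2 + \sqrt{13935}\right) 46943 = 93886 + 46943 \sqrt{13935}$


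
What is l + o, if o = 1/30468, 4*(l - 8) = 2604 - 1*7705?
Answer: -9652643/7617 ≈ -1267.3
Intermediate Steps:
l = -5069/4 (l = 8 + (2604 - 1*7705)/4 = 8 + (2604 - 7705)/4 = 8 + (¼)*(-5101) = 8 - 5101/4 = -5069/4 ≈ -1267.3)
o = 1/30468 ≈ 3.2821e-5
l + o = -5069/4 + 1/30468 = -9652643/7617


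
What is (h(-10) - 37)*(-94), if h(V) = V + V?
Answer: 5358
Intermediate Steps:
h(V) = 2*V
(h(-10) - 37)*(-94) = (2*(-10) - 37)*(-94) = (-20 - 37)*(-94) = -57*(-94) = 5358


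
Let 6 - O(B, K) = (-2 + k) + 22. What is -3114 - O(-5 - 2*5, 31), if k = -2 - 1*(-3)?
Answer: -3099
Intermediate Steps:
k = 1 (k = -2 + 3 = 1)
O(B, K) = -15 (O(B, K) = 6 - ((-2 + 1) + 22) = 6 - (-1 + 22) = 6 - 1*21 = 6 - 21 = -15)
-3114 - O(-5 - 2*5, 31) = -3114 - 1*(-15) = -3114 + 15 = -3099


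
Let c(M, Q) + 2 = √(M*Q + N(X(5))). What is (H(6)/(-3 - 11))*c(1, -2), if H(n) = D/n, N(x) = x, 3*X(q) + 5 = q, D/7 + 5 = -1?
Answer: -1 + I*√2/2 ≈ -1.0 + 0.70711*I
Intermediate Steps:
D = -42 (D = -35 + 7*(-1) = -35 - 7 = -42)
X(q) = -5/3 + q/3
H(n) = -42/n
c(M, Q) = -2 + √(M*Q) (c(M, Q) = -2 + √(M*Q + (-5/3 + (⅓)*5)) = -2 + √(M*Q + (-5/3 + 5/3)) = -2 + √(M*Q + 0) = -2 + √(M*Q))
(H(6)/(-3 - 11))*c(1, -2) = ((-42/6)/(-3 - 11))*(-2 + √(1*(-2))) = (-42*⅙/(-14))*(-2 + √(-2)) = (-7*(-1/14))*(-2 + I*√2) = (-2 + I*√2)/2 = -1 + I*√2/2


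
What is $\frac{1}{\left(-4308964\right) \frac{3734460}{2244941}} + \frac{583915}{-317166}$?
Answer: $- \frac{1566026446987910801}{850620906206097840} \approx -1.841$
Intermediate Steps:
$\frac{1}{\left(-4308964\right) \frac{3734460}{2244941}} + \frac{583915}{-317166} = - \frac{1}{4308964 \cdot 3734460 \cdot \frac{1}{2244941}} + 583915 \left(- \frac{1}{317166}\right) = - \frac{1}{4308964 \cdot \frac{3734460}{2244941}} - \frac{583915}{317166} = \left(- \frac{1}{4308964}\right) \frac{2244941}{3734460} - \frac{583915}{317166} = - \frac{2244941}{16091653699440} - \frac{583915}{317166} = - \frac{1566026446987910801}{850620906206097840}$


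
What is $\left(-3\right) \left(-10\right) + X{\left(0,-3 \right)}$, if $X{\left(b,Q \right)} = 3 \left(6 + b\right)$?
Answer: $48$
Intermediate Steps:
$X{\left(b,Q \right)} = 18 + 3 b$
$\left(-3\right) \left(-10\right) + X{\left(0,-3 \right)} = \left(-3\right) \left(-10\right) + \left(18 + 3 \cdot 0\right) = 30 + \left(18 + 0\right) = 30 + 18 = 48$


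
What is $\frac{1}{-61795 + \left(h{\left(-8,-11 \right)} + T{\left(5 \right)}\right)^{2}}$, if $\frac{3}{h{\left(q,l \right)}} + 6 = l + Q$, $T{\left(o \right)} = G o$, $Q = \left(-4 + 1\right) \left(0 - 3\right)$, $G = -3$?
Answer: $- \frac{64}{3939751} \approx -1.6245 \cdot 10^{-5}$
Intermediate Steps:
$Q = 9$ ($Q = \left(-3\right) \left(-3\right) = 9$)
$T{\left(o \right)} = - 3 o$
$h{\left(q,l \right)} = \frac{3}{3 + l}$ ($h{\left(q,l \right)} = \frac{3}{-6 + \left(l + 9\right)} = \frac{3}{-6 + \left(9 + l\right)} = \frac{3}{3 + l}$)
$\frac{1}{-61795 + \left(h{\left(-8,-11 \right)} + T{\left(5 \right)}\right)^{2}} = \frac{1}{-61795 + \left(\frac{3}{3 - 11} - 15\right)^{2}} = \frac{1}{-61795 + \left(\frac{3}{-8} - 15\right)^{2}} = \frac{1}{-61795 + \left(3 \left(- \frac{1}{8}\right) - 15\right)^{2}} = \frac{1}{-61795 + \left(- \frac{3}{8} - 15\right)^{2}} = \frac{1}{-61795 + \left(- \frac{123}{8}\right)^{2}} = \frac{1}{-61795 + \frac{15129}{64}} = \frac{1}{- \frac{3939751}{64}} = - \frac{64}{3939751}$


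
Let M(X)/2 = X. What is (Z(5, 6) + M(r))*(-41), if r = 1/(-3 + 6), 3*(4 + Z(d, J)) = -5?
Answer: 205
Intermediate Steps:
Z(d, J) = -17/3 (Z(d, J) = -4 + (⅓)*(-5) = -4 - 5/3 = -17/3)
r = ⅓ (r = 1/3 = ⅓ ≈ 0.33333)
M(X) = 2*X
(Z(5, 6) + M(r))*(-41) = (-17/3 + 2*(⅓))*(-41) = (-17/3 + ⅔)*(-41) = -5*(-41) = 205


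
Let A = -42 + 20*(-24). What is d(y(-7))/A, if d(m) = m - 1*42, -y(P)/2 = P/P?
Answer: 22/261 ≈ 0.084291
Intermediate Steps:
y(P) = -2 (y(P) = -2*P/P = -2*1 = -2)
d(m) = -42 + m (d(m) = m - 42 = -42 + m)
A = -522 (A = -42 - 480 = -522)
d(y(-7))/A = (-42 - 2)/(-522) = -44*(-1/522) = 22/261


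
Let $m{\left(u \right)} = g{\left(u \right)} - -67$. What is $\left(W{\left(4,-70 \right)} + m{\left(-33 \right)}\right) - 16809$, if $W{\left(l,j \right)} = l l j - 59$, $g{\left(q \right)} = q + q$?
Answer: $-17987$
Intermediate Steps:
$g{\left(q \right)} = 2 q$
$W{\left(l,j \right)} = -59 + j l^{2}$ ($W{\left(l,j \right)} = l^{2} j - 59 = j l^{2} - 59 = -59 + j l^{2}$)
$m{\left(u \right)} = 67 + 2 u$ ($m{\left(u \right)} = 2 u - -67 = 2 u + 67 = 67 + 2 u$)
$\left(W{\left(4,-70 \right)} + m{\left(-33 \right)}\right) - 16809 = \left(\left(-59 - 70 \cdot 4^{2}\right) + \left(67 + 2 \left(-33\right)\right)\right) - 16809 = \left(\left(-59 - 1120\right) + \left(67 - 66\right)\right) - 16809 = \left(\left(-59 - 1120\right) + 1\right) - 16809 = \left(-1179 + 1\right) - 16809 = -1178 - 16809 = -17987$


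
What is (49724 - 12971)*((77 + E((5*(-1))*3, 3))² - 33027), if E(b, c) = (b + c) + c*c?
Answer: -1012581903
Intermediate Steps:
E(b, c) = b + c + c² (E(b, c) = (b + c) + c² = b + c + c²)
(49724 - 12971)*((77 + E((5*(-1))*3, 3))² - 33027) = (49724 - 12971)*((77 + ((5*(-1))*3 + 3 + 3²))² - 33027) = 36753*((77 + (-5*3 + 3 + 9))² - 33027) = 36753*((77 + (-15 + 3 + 9))² - 33027) = 36753*((77 - 3)² - 33027) = 36753*(74² - 33027) = 36753*(5476 - 33027) = 36753*(-27551) = -1012581903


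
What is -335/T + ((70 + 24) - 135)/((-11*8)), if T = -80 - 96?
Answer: 417/176 ≈ 2.3693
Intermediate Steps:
T = -176
-335/T + ((70 + 24) - 135)/((-11*8)) = -335/(-176) + ((70 + 24) - 135)/((-11*8)) = -335*(-1/176) + (94 - 135)/(-88) = 335/176 - 41*(-1/88) = 335/176 + 41/88 = 417/176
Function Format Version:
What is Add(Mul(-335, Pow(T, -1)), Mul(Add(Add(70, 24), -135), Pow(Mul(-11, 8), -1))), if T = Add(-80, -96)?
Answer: Rational(417, 176) ≈ 2.3693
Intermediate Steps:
T = -176
Add(Mul(-335, Pow(T, -1)), Mul(Add(Add(70, 24), -135), Pow(Mul(-11, 8), -1))) = Add(Mul(-335, Pow(-176, -1)), Mul(Add(Add(70, 24), -135), Pow(Mul(-11, 8), -1))) = Add(Mul(-335, Rational(-1, 176)), Mul(Add(94, -135), Pow(-88, -1))) = Add(Rational(335, 176), Mul(-41, Rational(-1, 88))) = Add(Rational(335, 176), Rational(41, 88)) = Rational(417, 176)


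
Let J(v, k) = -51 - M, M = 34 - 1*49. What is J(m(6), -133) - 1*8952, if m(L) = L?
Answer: -8988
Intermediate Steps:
M = -15 (M = 34 - 49 = -15)
J(v, k) = -36 (J(v, k) = -51 - 1*(-15) = -51 + 15 = -36)
J(m(6), -133) - 1*8952 = -36 - 1*8952 = -36 - 8952 = -8988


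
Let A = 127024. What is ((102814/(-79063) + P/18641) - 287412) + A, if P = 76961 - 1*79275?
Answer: -236384080380160/1473813383 ≈ -1.6039e+5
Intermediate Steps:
P = -2314 (P = 76961 - 79275 = -2314)
((102814/(-79063) + P/18641) - 287412) + A = ((102814/(-79063) - 2314/18641) - 287412) + 127024 = ((102814*(-1/79063) - 2314*1/18641) - 287412) + 127024 = ((-102814/79063 - 2314/18641) - 287412) + 127024 = (-2099507556/1473813383 - 287412) + 127024 = -423593751542352/1473813383 + 127024 = -236384080380160/1473813383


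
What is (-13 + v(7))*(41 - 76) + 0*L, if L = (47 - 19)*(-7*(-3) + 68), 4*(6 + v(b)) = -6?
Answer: 1435/2 ≈ 717.50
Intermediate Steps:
v(b) = -15/2 (v(b) = -6 + (¼)*(-6) = -6 - 3/2 = -15/2)
L = 2492 (L = 28*(21 + 68) = 28*89 = 2492)
(-13 + v(7))*(41 - 76) + 0*L = (-13 - 15/2)*(41 - 76) + 0*2492 = -41/2*(-35) + 0 = 1435/2 + 0 = 1435/2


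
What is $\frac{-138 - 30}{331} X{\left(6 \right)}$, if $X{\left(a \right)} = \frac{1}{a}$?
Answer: $- \frac{28}{331} \approx -0.084592$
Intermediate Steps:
$\frac{-138 - 30}{331} X{\left(6 \right)} = \frac{\left(-138 - 30\right) \frac{1}{331}}{6} = \left(-138 - 30\right) \frac{1}{331} \cdot \frac{1}{6} = \left(-168\right) \frac{1}{331} \cdot \frac{1}{6} = \left(- \frac{168}{331}\right) \frac{1}{6} = - \frac{28}{331}$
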